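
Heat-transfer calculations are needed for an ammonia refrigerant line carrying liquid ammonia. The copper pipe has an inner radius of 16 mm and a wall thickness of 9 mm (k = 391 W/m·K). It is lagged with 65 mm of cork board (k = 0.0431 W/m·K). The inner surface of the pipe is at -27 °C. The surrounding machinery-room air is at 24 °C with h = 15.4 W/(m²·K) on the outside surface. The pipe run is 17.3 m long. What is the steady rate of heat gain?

Q ≈ 182 W

Per-layer cylindrical resistances, series-summed:
R_copper pipe wall = ln(25/16)/(2π×391×17.3) = 1.05×10^-5 K/W
R_cork board = ln(90/25)/(2π×0.0431×17.3) = 0.2734 K/W
R_outer film = 1/(h_o·2πr_oL) = 1/(15.4×2π×0.09×17.3) = 0.006638 K/W
R_total = 0.2801 K/W
Q = ΔT/R_total = 51/0.2801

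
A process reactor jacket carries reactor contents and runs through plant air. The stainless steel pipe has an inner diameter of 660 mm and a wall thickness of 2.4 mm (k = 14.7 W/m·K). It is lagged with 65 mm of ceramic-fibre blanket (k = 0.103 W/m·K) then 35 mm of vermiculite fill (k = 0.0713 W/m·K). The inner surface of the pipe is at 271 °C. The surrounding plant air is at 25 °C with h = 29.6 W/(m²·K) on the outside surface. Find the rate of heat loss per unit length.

Treating each annulus and film as a series resistance:
R_stainless steel pipe wall = ln(332.4/330)/(2π×14.7×1) = 7.846×10^-5 K/W
R_ceramic-fibre blanket = ln(397.4/332.4)/(2π×0.103×1) = 0.276 K/W
R_vermiculite fill = ln(432.4/397.4)/(2π×0.0713×1) = 0.1884 K/W
R_outer film = 1/(h_o·2πr_oL) = 1/(29.6×2π×0.4324×1) = 0.01243 K/W
R_total = 0.4769 K/W
Q = ΔT/R_total = 246/0.4769

q′ ≈ 516 W/m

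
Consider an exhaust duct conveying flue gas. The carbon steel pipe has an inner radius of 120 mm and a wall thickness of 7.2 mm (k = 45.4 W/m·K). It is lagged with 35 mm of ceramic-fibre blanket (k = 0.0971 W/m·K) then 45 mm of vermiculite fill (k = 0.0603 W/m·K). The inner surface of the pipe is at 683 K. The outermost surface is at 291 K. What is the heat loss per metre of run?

Per-layer cylindrical resistances, series-summed:
R_carbon steel pipe wall = ln(127.2/120)/(2π×45.4×1) = 2.043×10^-4 K/W
R_ceramic-fibre blanket = ln(162.2/127.2)/(2π×0.0971×1) = 0.3984 K/W
R_vermiculite fill = ln(207.2/162.2)/(2π×0.0603×1) = 0.6463 K/W
R_total = 1.045 K/W
Q = ΔT/R_total = 392/1.045

q′ ≈ 375 W/m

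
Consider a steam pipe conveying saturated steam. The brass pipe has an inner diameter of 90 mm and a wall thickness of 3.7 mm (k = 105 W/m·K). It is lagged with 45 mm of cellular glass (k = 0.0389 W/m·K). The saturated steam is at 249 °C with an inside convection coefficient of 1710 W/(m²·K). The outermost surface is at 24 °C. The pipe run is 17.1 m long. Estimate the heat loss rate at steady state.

Treating each annulus and film as a series resistance:
R_inner film = 1/(h_i·2πr₁L) = 1/(1710×2π×0.045×17.1) = 1.21×10^-4 K/W
R_brass pipe wall = ln(48.7/45)/(2π×105×17.1) = 7.004×10^-6 K/W
R_cellular glass = ln(93.7/48.7)/(2π×0.0389×17.1) = 0.1566 K/W
R_total = 0.1567 K/W
Q = ΔT/R_total = 225/0.1567

Q ≈ 1440 W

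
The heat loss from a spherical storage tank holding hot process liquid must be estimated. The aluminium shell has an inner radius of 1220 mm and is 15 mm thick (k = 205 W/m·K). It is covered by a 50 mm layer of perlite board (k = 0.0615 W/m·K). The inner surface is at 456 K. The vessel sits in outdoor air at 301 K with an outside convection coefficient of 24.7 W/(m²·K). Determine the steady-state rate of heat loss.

For a spherical shell R = (1/r₁ − 1/r₂)/(4πk); film R = 1/(h·4πr²). In series:
R_aluminium shell = (1/1.22 − 1/1.235)/(4π×205) = 3.865×10^-6 K/W
R_perlite board = (1/1.235 − 1/1.285)/(4π×0.0615) = 0.04077 K/W
R_outer film = 1/(h·4πr_o²) = 1/(24.7×4π×1.285²) = 0.001951 K/W
R_total = 0.04272 K/W
Q = ΔT/R_total = 155/0.04272

Q ≈ 3630 W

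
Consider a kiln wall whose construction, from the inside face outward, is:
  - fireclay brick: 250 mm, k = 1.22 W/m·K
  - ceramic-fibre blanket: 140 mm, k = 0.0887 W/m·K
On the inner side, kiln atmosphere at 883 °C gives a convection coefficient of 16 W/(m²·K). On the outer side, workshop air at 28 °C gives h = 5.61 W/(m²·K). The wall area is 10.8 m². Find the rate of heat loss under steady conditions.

Series thermal resistances:
R_inner film = 1/(h_i·A) = 1/(16×10.8) = 0.005787 K/W
R_fireclay brick = L/(kA) = 0.25/(1.22×10.8) = 0.01897 K/W
R_ceramic-fibre blanket = L/(kA) = 0.14/(0.0887×10.8) = 0.1461 K/W
R_outer film = 1/(h_o·A) = 1/(5.61×10.8) = 0.0165 K/W
R_total = 0.1874 K/W
Q = ΔT / R_total = 855 / 0.1874

Q ≈ 4560 W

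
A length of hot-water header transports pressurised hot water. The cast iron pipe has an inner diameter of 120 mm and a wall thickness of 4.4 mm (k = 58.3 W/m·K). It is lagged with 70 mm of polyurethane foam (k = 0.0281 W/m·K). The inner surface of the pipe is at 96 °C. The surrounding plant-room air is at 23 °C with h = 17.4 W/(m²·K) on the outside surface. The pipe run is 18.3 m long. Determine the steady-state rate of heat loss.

For a radial system each layer contributes R = ln(r_out/r_in)/(2πkL); films add R = 1/(hA).
R_cast iron pipe wall = ln(64.4/60)/(2π×58.3×18.3) = 1.056×10^-5 K/W
R_polyurethane foam = ln(134.4/64.4)/(2π×0.0281×18.3) = 0.2277 K/W
R_outer film = 1/(h_o·2πr_oL) = 1/(17.4×2π×0.1344×18.3) = 0.003719 K/W
R_total = 0.2314 K/W
Q = ΔT/R_total = 73/0.2314

Q ≈ 315 W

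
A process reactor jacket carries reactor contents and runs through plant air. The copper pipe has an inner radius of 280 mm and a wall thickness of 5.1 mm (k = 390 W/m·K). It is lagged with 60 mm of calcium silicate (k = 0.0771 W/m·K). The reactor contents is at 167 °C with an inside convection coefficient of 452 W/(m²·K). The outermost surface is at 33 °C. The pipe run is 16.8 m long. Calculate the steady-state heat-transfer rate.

Cylindrical conduction, so R = ln(r₂/r₁)/(2πkL) per layer, in series:
R_inner film = 1/(h_i·2πr₁L) = 1/(452×2π×0.28×16.8) = 7.485×10^-5 K/W
R_copper pipe wall = ln(285.1/280)/(2π×390×16.8) = 4.385×10^-7 K/W
R_calcium silicate = ln(345.1/285.1)/(2π×0.0771×16.8) = 0.02347 K/W
R_total = 0.02354 K/W
Q = ΔT/R_total = 134/0.02354

Q ≈ 5690 W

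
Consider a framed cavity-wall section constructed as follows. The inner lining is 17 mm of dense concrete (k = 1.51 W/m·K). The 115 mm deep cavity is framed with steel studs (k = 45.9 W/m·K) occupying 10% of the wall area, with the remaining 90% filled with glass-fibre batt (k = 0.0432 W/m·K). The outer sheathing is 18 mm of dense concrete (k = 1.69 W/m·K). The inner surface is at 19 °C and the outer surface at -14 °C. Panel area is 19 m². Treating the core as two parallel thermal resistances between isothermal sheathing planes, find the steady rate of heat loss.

Q ≈ 13400 W

Sheathing layers in series; stud and cavity paths in parallel between them.
R_inner = 0.017/(1.51×19) = 5.925×10^-4 K/W
R_stud  = 0.115/(45.9×0.1×19) = 0.001319 K/W
R_cav   = 0.115/(0.0432×0.9×19) = 0.1557 K/W
1/R_core = 1/R_stud + 1/R_cav → R_core = 0.001308 K/W
R_outer = 0.018/(1.69×19) = 5.606×10^-4 K/W
R_total = 0.002461 K/W
Q = ΔT/R_total = 33/0.002461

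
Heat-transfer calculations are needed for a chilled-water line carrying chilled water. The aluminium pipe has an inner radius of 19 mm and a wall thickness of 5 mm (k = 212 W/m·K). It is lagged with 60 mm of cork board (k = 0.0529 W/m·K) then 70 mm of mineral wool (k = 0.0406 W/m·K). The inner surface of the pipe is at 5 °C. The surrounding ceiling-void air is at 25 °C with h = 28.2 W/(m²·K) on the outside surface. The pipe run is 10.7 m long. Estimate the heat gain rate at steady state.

Q ≈ 34.6 W

For a radial system each layer contributes R = ln(r_out/r_in)/(2πkL); films add R = 1/(hA).
R_aluminium pipe wall = ln(24/19)/(2π×212×10.7) = 1.639×10^-5 K/W
R_cork board = ln(84/24)/(2π×0.0529×10.7) = 0.3522 K/W
R_mineral wool = ln(154/84)/(2π×0.0406×10.7) = 0.2221 K/W
R_outer film = 1/(h_o·2πr_oL) = 1/(28.2×2π×0.154×10.7) = 0.003425 K/W
R_total = 0.5778 K/W
Q = ΔT/R_total = 20/0.5778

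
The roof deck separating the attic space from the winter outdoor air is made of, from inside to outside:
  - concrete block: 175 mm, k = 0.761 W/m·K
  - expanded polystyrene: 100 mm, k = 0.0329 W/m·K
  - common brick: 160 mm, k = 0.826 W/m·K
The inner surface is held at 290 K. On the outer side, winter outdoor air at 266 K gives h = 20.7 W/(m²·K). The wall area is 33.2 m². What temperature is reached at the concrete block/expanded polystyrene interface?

T ≈ 288 K

Using the resistance-network approach (series):
R_concrete block = L/(kA) = 0.175/(0.761×33.2) = 0.006927 K/W
R_expanded polystyrene = L/(kA) = 0.1/(0.0329×33.2) = 0.09155 K/W
R_common brick = L/(kA) = 0.16/(0.826×33.2) = 0.005834 K/W
R_outer film = 1/(h_o·A) = 1/(20.7×33.2) = 0.001455 K/W
R_total = 0.1058 K/W;  Q = ΔT/R_total = 24/0.1058 = 226.9 W
T_interface = T_inner − Q·ΣR(inner→interface) = 290 − 227×0.006927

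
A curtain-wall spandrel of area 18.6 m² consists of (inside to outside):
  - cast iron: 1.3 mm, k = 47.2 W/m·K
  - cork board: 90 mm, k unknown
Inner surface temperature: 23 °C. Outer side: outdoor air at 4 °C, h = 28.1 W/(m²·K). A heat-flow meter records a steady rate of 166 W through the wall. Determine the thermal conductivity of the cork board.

Model the wall as resistances in series:
R_cast iron = L/(kA) = 0.0013/(47.2×18.6) = 1.481×10^-6 K/W
R_outer film = 1/(h_o·A) = 1/(28.1×18.6) = 0.001913 K/W
Sum of known resistances R_other = 0.001915 K/W
Total R = ΔT/Q = 19/166 = 0.1145 K/W
R_cork board = R_total − R_other = 0.1125 K/W
k = L/(R·A) = 0.09/(0.1125×18.6)

k ≈ 0.043 W/(m·K)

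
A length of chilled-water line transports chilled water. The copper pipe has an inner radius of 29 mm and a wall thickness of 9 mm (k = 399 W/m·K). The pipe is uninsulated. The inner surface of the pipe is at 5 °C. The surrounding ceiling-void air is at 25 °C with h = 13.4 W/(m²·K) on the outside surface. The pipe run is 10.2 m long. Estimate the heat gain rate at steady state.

Q ≈ 652 W

Treating each annulus and film as a series resistance:
R_copper pipe wall = ln(38/29)/(2π×399×10.2) = 1.057×10^-5 K/W
R_outer film = 1/(h_o·2πr_oL) = 1/(13.4×2π×0.038×10.2) = 0.03064 K/W
R_total = 0.03065 K/W
Q = ΔT/R_total = 20/0.03065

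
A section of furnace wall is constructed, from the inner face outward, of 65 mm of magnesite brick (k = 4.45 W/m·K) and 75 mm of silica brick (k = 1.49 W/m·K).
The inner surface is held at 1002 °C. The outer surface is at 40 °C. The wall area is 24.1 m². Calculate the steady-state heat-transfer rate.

Series thermal resistances:
R_magnesite brick = L/(kA) = 0.065/(4.45×24.1) = 6.061×10^-4 K/W
R_silica brick = L/(kA) = 0.075/(1.49×24.1) = 0.002089 K/W
R_total = 0.002695 K/W
Q = ΔT / R_total = 962 / 0.002695

Q ≈ 357000 W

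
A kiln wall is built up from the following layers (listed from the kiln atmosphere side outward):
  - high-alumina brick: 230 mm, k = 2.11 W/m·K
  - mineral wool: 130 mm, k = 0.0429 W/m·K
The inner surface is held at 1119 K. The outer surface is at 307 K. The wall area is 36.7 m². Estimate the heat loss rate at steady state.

Q ≈ 9490 W

Using the resistance-network approach (series):
R_high-alumina brick = L/(kA) = 0.23/(2.11×36.7) = 0.00297 K/W
R_mineral wool = L/(kA) = 0.13/(0.0429×36.7) = 0.08257 K/W
R_total = 0.08554 K/W
Q = ΔT / R_total = 812 / 0.08554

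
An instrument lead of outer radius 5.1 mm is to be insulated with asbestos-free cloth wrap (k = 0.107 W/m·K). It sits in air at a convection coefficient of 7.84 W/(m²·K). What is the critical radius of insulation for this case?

For a cylinder r_cr = k/h = 0.107/7.84
r_cr = 13.6 mm; since the bare radius (5.1 mm) is below r_cr, adding a thin layer of insulation will *increase* heat loss.

r_cr ≈ 13.6 mm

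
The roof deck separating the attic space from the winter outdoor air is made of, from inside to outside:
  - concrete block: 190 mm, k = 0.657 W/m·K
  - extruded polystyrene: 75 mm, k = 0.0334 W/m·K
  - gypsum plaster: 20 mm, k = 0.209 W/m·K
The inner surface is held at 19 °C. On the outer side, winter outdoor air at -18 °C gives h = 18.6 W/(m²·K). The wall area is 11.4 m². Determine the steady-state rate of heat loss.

Q ≈ 157 W

Thermal resistances in series:
R_concrete block = L/(kA) = 0.19/(0.657×11.4) = 0.02537 K/W
R_extruded polystyrene = L/(kA) = 0.075/(0.0334×11.4) = 0.197 K/W
R_gypsum plaster = L/(kA) = 0.02/(0.209×11.4) = 0.008394 K/W
R_outer film = 1/(h_o·A) = 1/(18.6×11.4) = 0.004716 K/W
R_total = 0.2355 K/W
Q = ΔT / R_total = 37 / 0.2355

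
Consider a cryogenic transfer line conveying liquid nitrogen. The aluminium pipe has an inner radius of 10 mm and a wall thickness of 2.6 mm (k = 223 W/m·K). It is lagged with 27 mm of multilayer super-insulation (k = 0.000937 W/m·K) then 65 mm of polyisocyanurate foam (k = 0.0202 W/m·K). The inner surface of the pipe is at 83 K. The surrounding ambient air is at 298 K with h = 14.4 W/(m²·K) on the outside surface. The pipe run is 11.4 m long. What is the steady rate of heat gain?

For a radial system each layer contributes R = ln(r_out/r_in)/(2πkL); films add R = 1/(hA).
R_aluminium pipe wall = ln(12.6/10)/(2π×223×11.4) = 1.447×10^-5 K/W
R_multilayer super-insulation = ln(39.6/12.6)/(2π×0.000937×11.4) = 17.06 K/W
R_polyisocyanurate foam = ln(104.6/39.6)/(2π×0.0202×11.4) = 0.6713 K/W
R_outer film = 1/(h_o·2πr_oL) = 1/(14.4×2π×0.1046×11.4) = 0.009269 K/W
R_total = 17.74 K/W
Q = ΔT/R_total = 215/17.74

Q ≈ 12.1 W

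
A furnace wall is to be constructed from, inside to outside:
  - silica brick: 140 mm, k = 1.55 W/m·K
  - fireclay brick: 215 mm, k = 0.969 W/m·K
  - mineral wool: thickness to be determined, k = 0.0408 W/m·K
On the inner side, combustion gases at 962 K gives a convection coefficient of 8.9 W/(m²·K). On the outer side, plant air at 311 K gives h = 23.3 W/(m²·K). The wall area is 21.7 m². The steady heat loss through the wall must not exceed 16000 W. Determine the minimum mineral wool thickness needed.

L ≈ 16.9 mm

Using the resistance-network approach (series):
R_inner film = 1/(h_i·A) = 1/(8.9×21.7) = 0.005178 K/W
R_silica brick = L/(kA) = 0.14/(1.55×21.7) = 0.004162 K/W
R_fireclay brick = L/(kA) = 0.215/(0.969×21.7) = 0.01022 K/W
R_outer film = 1/(h_o·A) = 1/(23.3×21.7) = 0.001978 K/W
Sum of the known resistances R_other = 0.02154 K/W
Required total resistance R_tot = ΔT/Q_allow = 651/16000 = 0.04069 K/W
R_mineral wool = R_tot − R_other = 0.01914 K/W
L = R·k·A = 0.01914×0.0408×21.7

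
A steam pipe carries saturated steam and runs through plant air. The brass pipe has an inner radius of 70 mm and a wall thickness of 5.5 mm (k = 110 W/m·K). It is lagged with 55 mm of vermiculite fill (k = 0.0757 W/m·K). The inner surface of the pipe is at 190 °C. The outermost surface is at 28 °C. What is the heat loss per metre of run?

Cylindrical conduction, so R = ln(r₂/r₁)/(2πkL) per layer, in series:
R_brass pipe wall = ln(75.5/70)/(2π×110×1) = 1.094×10^-4 K/W
R_vermiculite fill = ln(130.5/75.5)/(2π×0.0757×1) = 1.151 K/W
R_total = 1.151 K/W
Q = ΔT/R_total = 162/1.151

q′ ≈ 141 W/m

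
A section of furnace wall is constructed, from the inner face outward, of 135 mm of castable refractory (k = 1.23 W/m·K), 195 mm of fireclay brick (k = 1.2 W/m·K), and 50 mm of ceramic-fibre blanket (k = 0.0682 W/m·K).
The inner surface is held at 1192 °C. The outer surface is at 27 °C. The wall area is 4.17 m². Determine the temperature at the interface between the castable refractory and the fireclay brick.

Series thermal resistances:
R_castable refractory = L/(kA) = 0.135/(1.23×4.17) = 0.02632 K/W
R_fireclay brick = L/(kA) = 0.195/(1.2×4.17) = 0.03897 K/W
R_ceramic-fibre blanket = L/(kA) = 0.05/(0.0682×4.17) = 0.1758 K/W
R_total = 0.2411 K/W;  Q = ΔT/R_total = 1165/0.2411 = 4832 W
T_interface = T_inner − Q·ΣR(inner→interface) = 1192 − 4830×0.02632

T ≈ 1060 °C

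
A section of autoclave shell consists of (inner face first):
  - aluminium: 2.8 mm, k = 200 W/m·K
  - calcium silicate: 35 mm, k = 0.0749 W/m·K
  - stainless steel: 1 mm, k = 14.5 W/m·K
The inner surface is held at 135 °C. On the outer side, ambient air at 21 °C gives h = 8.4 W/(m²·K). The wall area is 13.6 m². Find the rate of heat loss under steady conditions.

Q ≈ 2640 W

Model the wall as resistances in series:
R_aluminium = L/(kA) = 0.0028/(200×13.6) = 1.029×10^-6 K/W
R_calcium silicate = L/(kA) = 0.035/(0.0749×13.6) = 0.03436 K/W
R_stainless steel = L/(kA) = 0.001/(14.5×13.6) = 5.071×10^-6 K/W
R_outer film = 1/(h_o·A) = 1/(8.4×13.6) = 0.008754 K/W
R_total = 0.04312 K/W
Q = ΔT / R_total = 114 / 0.04312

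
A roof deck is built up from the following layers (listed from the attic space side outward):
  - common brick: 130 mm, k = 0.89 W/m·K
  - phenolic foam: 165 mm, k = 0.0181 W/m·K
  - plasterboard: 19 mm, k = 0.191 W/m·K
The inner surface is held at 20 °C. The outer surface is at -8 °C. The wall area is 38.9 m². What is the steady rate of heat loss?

Q ≈ 116 W

Thermal resistances in series:
R_common brick = L/(kA) = 0.13/(0.89×38.9) = 0.003755 K/W
R_phenolic foam = L/(kA) = 0.165/(0.0181×38.9) = 0.2343 K/W
R_plasterboard = L/(kA) = 0.019/(0.191×38.9) = 0.002557 K/W
R_total = 0.2407 K/W
Q = ΔT / R_total = 28 / 0.2407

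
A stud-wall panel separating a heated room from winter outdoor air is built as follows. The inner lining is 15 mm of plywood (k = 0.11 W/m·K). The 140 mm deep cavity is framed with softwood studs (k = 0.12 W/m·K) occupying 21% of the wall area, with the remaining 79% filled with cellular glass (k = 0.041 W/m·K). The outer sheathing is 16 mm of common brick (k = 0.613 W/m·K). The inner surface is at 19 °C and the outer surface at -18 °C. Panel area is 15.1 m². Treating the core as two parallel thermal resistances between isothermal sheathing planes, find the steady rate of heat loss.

Q ≈ 215 W

Sheathing layers in series; stud and cavity paths in parallel between them.
R_inner = 0.015/(0.11×15.1) = 0.009031 K/W
R_stud  = 0.14/(0.12×0.21×15.1) = 0.3679 K/W
R_cav   = 0.14/(0.041×0.79×15.1) = 0.2862 K/W
1/R_core = 1/R_stud + 1/R_cav → R_core = 0.161 K/W
R_outer = 0.016/(0.613×15.1) = 0.001729 K/W
R_total = 0.1718 K/W
Q = ΔT/R_total = 37/0.1718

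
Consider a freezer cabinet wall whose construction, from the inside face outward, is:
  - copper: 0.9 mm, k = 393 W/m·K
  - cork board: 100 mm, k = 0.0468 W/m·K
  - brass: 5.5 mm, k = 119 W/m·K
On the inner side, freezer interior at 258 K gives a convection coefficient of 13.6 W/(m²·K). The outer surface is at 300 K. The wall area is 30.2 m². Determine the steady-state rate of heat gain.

Series thermal resistances:
R_inner film = 1/(h_i·A) = 1/(13.6×30.2) = 0.002435 K/W
R_copper = L/(kA) = 0.0009/(393×30.2) = 7.583×10^-8 K/W
R_cork board = L/(kA) = 0.1/(0.0468×30.2) = 0.07075 K/W
R_brass = L/(kA) = 0.0055/(119×30.2) = 1.53×10^-6 K/W
R_total = 0.07319 K/W
Q = ΔT / R_total = 42 / 0.07319

Q ≈ 574 W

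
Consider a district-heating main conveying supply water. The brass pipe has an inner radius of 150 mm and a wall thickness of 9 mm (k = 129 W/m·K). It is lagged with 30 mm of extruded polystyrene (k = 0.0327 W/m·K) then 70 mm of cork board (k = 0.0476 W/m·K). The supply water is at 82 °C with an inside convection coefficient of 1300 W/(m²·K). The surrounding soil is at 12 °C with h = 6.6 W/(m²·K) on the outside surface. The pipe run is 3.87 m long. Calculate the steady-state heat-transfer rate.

For a radial system each layer contributes R = ln(r_out/r_in)/(2πkL); films add R = 1/(hA).
R_inner film = 1/(h_i·2πr₁L) = 1/(1300×2π×0.15×3.87) = 2.109×10^-4 K/W
R_brass pipe wall = ln(159/150)/(2π×129×3.87) = 1.858×10^-5 K/W
R_extruded polystyrene = ln(189/159)/(2π×0.0327×3.87) = 0.2174 K/W
R_cork board = ln(259/189)/(2π×0.0476×3.87) = 0.2722 K/W
R_outer film = 1/(h_o·2πr_oL) = 1/(6.6×2π×0.259×3.87) = 0.02406 K/W
R_total = 0.5139 K/W
Q = ΔT/R_total = 70/0.5139

Q ≈ 136 W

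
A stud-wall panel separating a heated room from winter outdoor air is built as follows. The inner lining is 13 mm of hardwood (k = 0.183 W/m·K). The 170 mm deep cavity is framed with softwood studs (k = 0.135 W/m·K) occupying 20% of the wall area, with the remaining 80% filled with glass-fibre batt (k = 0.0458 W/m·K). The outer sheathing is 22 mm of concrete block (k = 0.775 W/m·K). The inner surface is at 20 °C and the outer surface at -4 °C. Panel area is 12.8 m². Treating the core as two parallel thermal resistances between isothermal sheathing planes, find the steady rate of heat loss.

Q ≈ 111 W

Sheathing layers in series; stud and cavity paths in parallel between them.
R_inner = 0.013/(0.183×12.8) = 0.00555 K/W
R_stud  = 0.17/(0.135×0.2×12.8) = 0.4919 K/W
R_cav   = 0.17/(0.0458×0.8×12.8) = 0.3625 K/W
1/R_core = 1/R_stud + 1/R_cav → R_core = 0.2087 K/W
R_outer = 0.022/(0.775×12.8) = 0.002218 K/W
R_total = 0.2165 K/W
Q = ΔT/R_total = 24/0.2165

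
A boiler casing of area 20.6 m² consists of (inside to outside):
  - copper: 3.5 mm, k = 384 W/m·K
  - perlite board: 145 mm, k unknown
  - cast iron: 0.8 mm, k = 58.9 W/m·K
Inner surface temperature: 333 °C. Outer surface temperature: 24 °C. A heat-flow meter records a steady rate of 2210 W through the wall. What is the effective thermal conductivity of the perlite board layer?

k ≈ 0.0503 W/(m·K)

Model the wall as resistances in series:
R_copper = L/(kA) = 0.0035/(384×20.6) = 4.425×10^-7 K/W
R_cast iron = L/(kA) = 0.0008/(58.9×20.6) = 6.593×10^-7 K/W
Sum of known resistances R_other = 1.102×10^-6 K/W
Total R = ΔT/Q = 309/2210 = 0.1398 K/W
R_perlite board = R_total − R_other = 0.1398 K/W
k = L/(R·A) = 0.145/(0.1398×20.6)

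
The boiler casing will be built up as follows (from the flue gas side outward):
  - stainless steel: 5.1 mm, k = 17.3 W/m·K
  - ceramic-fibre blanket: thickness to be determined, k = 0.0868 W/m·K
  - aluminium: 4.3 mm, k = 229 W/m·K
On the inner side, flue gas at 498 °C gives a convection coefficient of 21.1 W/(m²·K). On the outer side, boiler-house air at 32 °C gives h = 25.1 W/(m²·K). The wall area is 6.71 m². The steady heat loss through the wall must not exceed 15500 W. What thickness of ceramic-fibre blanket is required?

L ≈ 9.91 mm

Using the resistance-network approach (series):
R_inner film = 1/(h_i·A) = 1/(21.1×6.71) = 0.007063 K/W
R_stainless steel = L/(kA) = 0.0051/(17.3×6.71) = 4.393×10^-5 K/W
R_aluminium = L/(kA) = 0.0043/(229×6.71) = 2.798×10^-6 K/W
R_outer film = 1/(h_o·A) = 1/(25.1×6.71) = 0.005938 K/W
Sum of the known resistances R_other = 0.01305 K/W
Required total resistance R_tot = ΔT/Q_allow = 466/15500 = 0.03006 K/W
R_ceramic-fibre blanket = R_tot − R_other = 0.01702 K/W
L = R·k·A = 0.01702×0.0868×6.71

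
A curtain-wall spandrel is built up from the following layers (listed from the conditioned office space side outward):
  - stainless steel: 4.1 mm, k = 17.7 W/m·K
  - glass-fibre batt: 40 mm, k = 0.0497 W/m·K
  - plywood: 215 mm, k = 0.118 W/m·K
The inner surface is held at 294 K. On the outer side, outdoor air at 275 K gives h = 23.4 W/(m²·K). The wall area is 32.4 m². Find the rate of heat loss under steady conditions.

Q ≈ 231 W

Using the resistance-network approach (series):
R_stainless steel = L/(kA) = 0.0041/(17.7×32.4) = 7.149×10^-6 K/W
R_glass-fibre batt = L/(kA) = 0.04/(0.0497×32.4) = 0.02484 K/W
R_plywood = L/(kA) = 0.215/(0.118×32.4) = 0.05624 K/W
R_outer film = 1/(h_o·A) = 1/(23.4×32.4) = 0.001319 K/W
R_total = 0.0824 K/W
Q = ΔT / R_total = 19 / 0.0824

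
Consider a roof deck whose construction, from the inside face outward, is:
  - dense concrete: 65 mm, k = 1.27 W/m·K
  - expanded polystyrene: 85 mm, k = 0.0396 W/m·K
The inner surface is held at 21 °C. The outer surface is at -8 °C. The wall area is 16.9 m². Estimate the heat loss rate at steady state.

Q ≈ 223 W

Thermal resistances in series:
R_dense concrete = L/(kA) = 0.065/(1.27×16.9) = 0.003028 K/W
R_expanded polystyrene = L/(kA) = 0.085/(0.0396×16.9) = 0.127 K/W
R_total = 0.13 K/W
Q = ΔT / R_total = 29 / 0.13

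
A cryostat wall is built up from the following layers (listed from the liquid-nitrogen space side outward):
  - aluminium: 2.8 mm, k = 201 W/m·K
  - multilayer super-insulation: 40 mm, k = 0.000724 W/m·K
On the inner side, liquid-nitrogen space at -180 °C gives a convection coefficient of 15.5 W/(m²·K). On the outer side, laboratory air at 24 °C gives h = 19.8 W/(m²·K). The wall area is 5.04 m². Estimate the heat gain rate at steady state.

Model the wall as resistances in series:
R_inner film = 1/(h_i·A) = 1/(15.5×5.04) = 0.0128 K/W
R_aluminium = L/(kA) = 0.0028/(201×5.04) = 2.764×10^-6 K/W
R_multilayer super-insulation = L/(kA) = 0.04/(0.000724×5.04) = 10.96 K/W
R_outer film = 1/(h_o·A) = 1/(19.8×5.04) = 0.01002 K/W
R_total = 10.98 K/W
Q = ΔT / R_total = 204 / 10.98

Q ≈ 18.6 W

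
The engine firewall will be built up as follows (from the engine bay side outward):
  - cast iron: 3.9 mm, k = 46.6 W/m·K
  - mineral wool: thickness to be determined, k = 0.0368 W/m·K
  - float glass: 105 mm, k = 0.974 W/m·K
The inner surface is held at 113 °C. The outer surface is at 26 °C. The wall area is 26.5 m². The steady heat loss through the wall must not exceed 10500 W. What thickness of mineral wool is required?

L ≈ 4.11 mm

Model the wall as resistances in series:
R_cast iron = L/(kA) = 0.0039/(46.6×26.5) = 3.158×10^-6 K/W
R_float glass = L/(kA) = 0.105/(0.974×26.5) = 0.004068 K/W
Sum of the known resistances R_other = 0.004071 K/W
Required total resistance R_tot = ΔT/Q_allow = 87/10500 = 0.008286 K/W
R_mineral wool = R_tot − R_other = 0.004215 K/W
L = R·k·A = 0.004215×0.0368×26.5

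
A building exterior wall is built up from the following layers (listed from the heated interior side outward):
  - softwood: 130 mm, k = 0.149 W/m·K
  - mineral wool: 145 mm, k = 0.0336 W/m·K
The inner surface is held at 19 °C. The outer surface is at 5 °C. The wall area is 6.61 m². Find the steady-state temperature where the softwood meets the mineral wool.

T ≈ 16.6 °C

Using the resistance-network approach (series):
R_softwood = L/(kA) = 0.13/(0.149×6.61) = 0.132 K/W
R_mineral wool = L/(kA) = 0.145/(0.0336×6.61) = 0.6529 K/W
R_total = 0.7849 K/W;  Q = ΔT/R_total = 14/0.7849 = 17.84 W
T_interface = T_inner − Q·ΣR(inner→interface) = 19 − 17.8×0.132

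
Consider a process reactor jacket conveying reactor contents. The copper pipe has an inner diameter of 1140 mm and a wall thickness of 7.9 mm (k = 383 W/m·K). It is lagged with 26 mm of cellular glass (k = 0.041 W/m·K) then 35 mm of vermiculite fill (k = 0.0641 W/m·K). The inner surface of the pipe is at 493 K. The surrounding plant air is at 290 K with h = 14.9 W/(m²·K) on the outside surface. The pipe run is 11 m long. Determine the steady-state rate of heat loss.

Per-layer cylindrical resistances, series-summed:
R_copper pipe wall = ln(577.9/570)/(2π×383×11) = 5.2×10^-7 K/W
R_cellular glass = ln(603.9/577.9)/(2π×0.041×11) = 0.01553 K/W
R_vermiculite fill = ln(638.9/603.9)/(2π×0.0641×11) = 0.01272 K/W
R_outer film = 1/(h_o·2πr_oL) = 1/(14.9×2π×0.6389×11) = 0.00152 K/W
R_total = 0.02977 K/W
Q = ΔT/R_total = 203/0.02977

Q ≈ 6820 W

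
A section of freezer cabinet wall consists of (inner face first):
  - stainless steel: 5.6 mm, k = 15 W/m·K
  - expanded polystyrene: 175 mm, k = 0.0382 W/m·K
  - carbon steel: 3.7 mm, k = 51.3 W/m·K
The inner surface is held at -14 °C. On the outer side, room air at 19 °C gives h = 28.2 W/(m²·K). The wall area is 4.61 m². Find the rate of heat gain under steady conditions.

Model the wall as resistances in series:
R_stainless steel = L/(kA) = 0.0056/(15×4.61) = 8.098×10^-5 K/W
R_expanded polystyrene = L/(kA) = 0.175/(0.0382×4.61) = 0.9937 K/W
R_carbon steel = L/(kA) = 0.0037/(51.3×4.61) = 1.565×10^-5 K/W
R_outer film = 1/(h_o·A) = 1/(28.2×4.61) = 0.007692 K/W
R_total = 1.002 K/W
Q = ΔT / R_total = 33 / 1.002

Q ≈ 32.9 W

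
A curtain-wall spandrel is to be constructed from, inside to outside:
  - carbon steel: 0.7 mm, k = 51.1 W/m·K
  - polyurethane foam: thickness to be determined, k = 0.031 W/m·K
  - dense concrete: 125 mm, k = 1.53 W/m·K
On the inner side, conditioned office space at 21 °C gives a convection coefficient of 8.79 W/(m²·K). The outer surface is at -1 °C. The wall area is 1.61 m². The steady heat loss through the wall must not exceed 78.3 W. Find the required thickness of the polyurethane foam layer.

Thermal resistances in series:
R_inner film = 1/(h_i·A) = 1/(8.79×1.61) = 0.07066 K/W
R_carbon steel = L/(kA) = 0.0007/(51.1×1.61) = 8.508×10^-6 K/W
R_dense concrete = L/(kA) = 0.125/(1.53×1.61) = 0.05074 K/W
Sum of the known resistances R_other = 0.1214 K/W
Required total resistance R_tot = ΔT/Q_allow = 22/78.3 = 0.281 K/W
R_polyurethane foam = R_tot − R_other = 0.1596 K/W
L = R·k·A = 0.1596×0.031×1.61

L ≈ 7.96 mm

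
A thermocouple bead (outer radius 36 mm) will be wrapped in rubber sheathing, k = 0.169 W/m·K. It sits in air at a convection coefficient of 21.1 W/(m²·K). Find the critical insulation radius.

r_cr ≈ 16 mm

For a sphere r_cr = 2k/h = 2×0.169/21.1
r_cr = 16 mm; since the bare radius (36 mm) is above r_cr, any added insulation will reduce heat loss.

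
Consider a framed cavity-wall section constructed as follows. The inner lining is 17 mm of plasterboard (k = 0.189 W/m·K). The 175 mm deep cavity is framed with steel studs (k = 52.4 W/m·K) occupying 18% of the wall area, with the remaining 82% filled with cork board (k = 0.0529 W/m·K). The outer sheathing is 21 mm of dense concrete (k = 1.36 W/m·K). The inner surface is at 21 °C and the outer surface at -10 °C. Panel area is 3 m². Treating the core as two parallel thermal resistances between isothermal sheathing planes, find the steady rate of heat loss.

Q ≈ 751 W

Sheathing layers in series; stud and cavity paths in parallel between them.
R_inner = 0.017/(0.189×3) = 0.02998 K/W
R_stud  = 0.175/(52.4×0.18×3) = 0.006185 K/W
R_cav   = 0.175/(0.0529×0.82×3) = 1.345 K/W
1/R_core = 1/R_stud + 1/R_cav → R_core = 0.006156 K/W
R_outer = 0.021/(1.36×3) = 0.005147 K/W
R_total = 0.04129 K/W
Q = ΔT/R_total = 31/0.04129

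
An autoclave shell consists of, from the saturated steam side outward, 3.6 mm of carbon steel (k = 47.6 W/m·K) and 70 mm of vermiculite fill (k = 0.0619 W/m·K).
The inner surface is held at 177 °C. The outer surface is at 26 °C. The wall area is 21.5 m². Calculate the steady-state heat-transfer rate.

Treating each layer as a thermal resistance in series:
R_carbon steel = L/(kA) = 0.0036/(47.6×21.5) = 3.518×10^-6 K/W
R_vermiculite fill = L/(kA) = 0.07/(0.0619×21.5) = 0.0526 K/W
R_total = 0.0526 K/W
Q = ΔT / R_total = 151 / 0.0526

Q ≈ 2870 W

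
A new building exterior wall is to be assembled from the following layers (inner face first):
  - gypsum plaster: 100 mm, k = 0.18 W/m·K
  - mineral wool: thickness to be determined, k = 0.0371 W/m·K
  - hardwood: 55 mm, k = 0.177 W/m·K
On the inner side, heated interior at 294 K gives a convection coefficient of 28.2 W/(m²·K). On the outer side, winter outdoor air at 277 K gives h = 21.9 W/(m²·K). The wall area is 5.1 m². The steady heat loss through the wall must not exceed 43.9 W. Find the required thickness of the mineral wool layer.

L ≈ 38.1 mm

Treating each layer as a thermal resistance in series:
R_inner film = 1/(h_i·A) = 1/(28.2×5.1) = 0.006953 K/W
R_gypsum plaster = L/(kA) = 0.1/(0.18×5.1) = 0.1089 K/W
R_hardwood = L/(kA) = 0.055/(0.177×5.1) = 0.06093 K/W
R_outer film = 1/(h_o·A) = 1/(21.9×5.1) = 0.008953 K/W
Sum of the known resistances R_other = 0.1858 K/W
Required total resistance R_tot = ΔT/Q_allow = 17/43.9 = 0.3872 K/W
R_mineral wool = R_tot − R_other = 0.2015 K/W
L = R·k·A = 0.2015×0.0371×5.1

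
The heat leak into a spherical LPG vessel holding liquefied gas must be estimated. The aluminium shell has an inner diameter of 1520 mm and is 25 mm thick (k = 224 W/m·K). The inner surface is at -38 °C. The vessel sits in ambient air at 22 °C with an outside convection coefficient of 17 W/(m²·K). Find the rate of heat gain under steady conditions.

For a spherical shell R = (1/r₁ − 1/r₂)/(4πk); film R = 1/(h·4πr²). In series:
R_aluminium shell = (1/0.76 − 1/0.785)/(4π×224) = 1.489×10^-5 K/W
R_outer film = 1/(h·4πr_o²) = 1/(17×4π×0.785²) = 0.007596 K/W
R_total = 0.007611 K/W
Q = ΔT/R_total = 60/0.007611

Q ≈ 7880 W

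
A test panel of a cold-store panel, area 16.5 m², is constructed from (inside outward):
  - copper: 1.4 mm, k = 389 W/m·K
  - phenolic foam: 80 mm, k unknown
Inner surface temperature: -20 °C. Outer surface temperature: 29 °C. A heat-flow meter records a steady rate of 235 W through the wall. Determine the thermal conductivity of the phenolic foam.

k ≈ 0.0233 W/(m·K)

Series thermal resistances:
R_copper = L/(kA) = 0.0014/(389×16.5) = 2.181×10^-7 K/W
Sum of known resistances R_other = 2.181×10^-7 K/W
Total R = ΔT/Q = 49/235 = 0.2085 K/W
R_phenolic foam = R_total − R_other = 0.2085 K/W
k = L/(R·A) = 0.08/(0.2085×16.5)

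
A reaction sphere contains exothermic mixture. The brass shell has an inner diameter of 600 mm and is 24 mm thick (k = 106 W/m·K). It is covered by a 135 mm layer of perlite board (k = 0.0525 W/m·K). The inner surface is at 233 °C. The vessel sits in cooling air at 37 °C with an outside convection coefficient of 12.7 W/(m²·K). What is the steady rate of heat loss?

Each spherical layer contributes R = (1/r_i − 1/r_o)/(4πk):
R_brass shell = (1/0.3 − 1/0.324)/(4π×106) = 1.854×10^-4 K/W
R_perlite board = (1/0.324 − 1/0.459)/(4π×0.0525) = 1.376 K/W
R_outer film = 1/(h·4πr_o²) = 1/(12.7×4π×0.459²) = 0.02974 K/W
R_total = 1.406 K/W
Q = ΔT/R_total = 196/1.406

Q ≈ 139 W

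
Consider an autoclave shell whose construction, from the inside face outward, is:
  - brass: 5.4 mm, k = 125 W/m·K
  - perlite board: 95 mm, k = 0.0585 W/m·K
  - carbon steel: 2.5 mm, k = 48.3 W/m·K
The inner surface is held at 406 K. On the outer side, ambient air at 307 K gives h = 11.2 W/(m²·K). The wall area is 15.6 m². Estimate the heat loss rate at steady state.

Thermal resistances in series:
R_brass = L/(kA) = 0.0054/(125×15.6) = 2.769×10^-6 K/W
R_perlite board = L/(kA) = 0.095/(0.0585×15.6) = 0.1041 K/W
R_carbon steel = L/(kA) = 0.0025/(48.3×15.6) = 3.318×10^-6 K/W
R_outer film = 1/(h_o·A) = 1/(11.2×15.6) = 0.005723 K/W
R_total = 0.1098 K/W
Q = ΔT / R_total = 99 / 0.1098

Q ≈ 901 W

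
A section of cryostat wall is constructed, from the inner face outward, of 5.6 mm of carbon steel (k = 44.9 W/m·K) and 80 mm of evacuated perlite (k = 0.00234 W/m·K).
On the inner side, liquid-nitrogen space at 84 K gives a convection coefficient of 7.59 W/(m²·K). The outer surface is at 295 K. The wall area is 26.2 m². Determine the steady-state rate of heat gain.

Q ≈ 161 W

Model the wall as resistances in series:
R_inner film = 1/(h_i·A) = 1/(7.59×26.2) = 0.005029 K/W
R_carbon steel = L/(kA) = 0.0056/(44.9×26.2) = 4.76×10^-6 K/W
R_evacuated perlite = L/(kA) = 0.08/(0.00234×26.2) = 1.305 K/W
R_total = 1.31 K/W
Q = ΔT / R_total = 211 / 1.31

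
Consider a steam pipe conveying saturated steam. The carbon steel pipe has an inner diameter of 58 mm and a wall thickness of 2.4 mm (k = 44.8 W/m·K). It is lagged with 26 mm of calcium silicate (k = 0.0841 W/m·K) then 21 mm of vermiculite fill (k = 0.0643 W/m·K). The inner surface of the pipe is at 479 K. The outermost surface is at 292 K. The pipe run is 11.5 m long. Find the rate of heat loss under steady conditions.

Q ≈ 1120 W

Radial resistances (cylindrical: R_cond = ln(r_o/r_i)/(2πkL), R_conv = 1/(h·2πrL)):
R_carbon steel pipe wall = ln(31.4/29)/(2π×44.8×11.5) = 2.456×10^-5 K/W
R_calcium silicate = ln(57.4/31.4)/(2π×0.0841×11.5) = 0.09927 K/W
R_vermiculite fill = ln(78.4/57.4)/(2π×0.0643×11.5) = 0.06711 K/W
R_total = 0.1664 K/W
Q = ΔT/R_total = 187/0.1664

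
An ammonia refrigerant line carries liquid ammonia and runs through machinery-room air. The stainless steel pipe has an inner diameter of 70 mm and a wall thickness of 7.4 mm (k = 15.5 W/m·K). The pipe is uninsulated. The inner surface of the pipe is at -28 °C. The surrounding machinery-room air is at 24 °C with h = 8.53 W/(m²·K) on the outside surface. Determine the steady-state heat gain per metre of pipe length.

Radial resistances (cylindrical: R_cond = ln(r_o/r_i)/(2πkL), R_conv = 1/(h·2πrL)):
R_stainless steel pipe wall = ln(42.4/35)/(2π×15.5×1) = 0.001969 K/W
R_outer film = 1/(h_o·2πr_oL) = 1/(8.53×2π×0.0424×1) = 0.4401 K/W
R_total = 0.442 K/W
Q = ΔT/R_total = 52/0.442

q′ ≈ 118 W/m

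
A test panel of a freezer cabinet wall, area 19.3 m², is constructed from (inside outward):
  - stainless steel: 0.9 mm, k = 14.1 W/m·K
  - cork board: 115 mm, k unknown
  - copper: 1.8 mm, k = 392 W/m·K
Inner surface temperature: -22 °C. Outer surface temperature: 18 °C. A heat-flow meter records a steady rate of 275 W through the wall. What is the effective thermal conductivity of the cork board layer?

k ≈ 0.041 W/(m·K)

Treating each layer as a thermal resistance in series:
R_stainless steel = L/(kA) = 0.0009/(14.1×19.3) = 3.307×10^-6 K/W
R_copper = L/(kA) = 0.0018/(392×19.3) = 2.379×10^-7 K/W
Sum of known resistances R_other = 3.545×10^-6 K/W
Total R = ΔT/Q = 40/275 = 0.1455 K/W
R_cork board = R_total − R_other = 0.1455 K/W
k = L/(R·A) = 0.115/(0.1455×19.3)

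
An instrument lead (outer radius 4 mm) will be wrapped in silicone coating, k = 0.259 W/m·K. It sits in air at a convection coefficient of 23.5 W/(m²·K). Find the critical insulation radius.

For a cylinder r_cr = k/h = 0.259/23.5
r_cr = 11 mm; since the bare radius (4 mm) is below r_cr, adding a thin layer of insulation will *increase* heat loss.

r_cr ≈ 11 mm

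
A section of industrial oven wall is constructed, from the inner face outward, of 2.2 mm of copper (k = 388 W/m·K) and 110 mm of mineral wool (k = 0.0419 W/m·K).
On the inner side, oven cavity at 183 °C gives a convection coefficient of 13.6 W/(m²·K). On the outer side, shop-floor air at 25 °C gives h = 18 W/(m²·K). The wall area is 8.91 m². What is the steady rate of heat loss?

Q ≈ 511 W

Thermal resistances in series:
R_inner film = 1/(h_i·A) = 1/(13.6×8.91) = 0.008252 K/W
R_copper = L/(kA) = 0.0022/(388×8.91) = 6.364×10^-7 K/W
R_mineral wool = L/(kA) = 0.11/(0.0419×8.91) = 0.2946 K/W
R_outer film = 1/(h_o·A) = 1/(18×8.91) = 0.006235 K/W
R_total = 0.3091 K/W
Q = ΔT / R_total = 158 / 0.3091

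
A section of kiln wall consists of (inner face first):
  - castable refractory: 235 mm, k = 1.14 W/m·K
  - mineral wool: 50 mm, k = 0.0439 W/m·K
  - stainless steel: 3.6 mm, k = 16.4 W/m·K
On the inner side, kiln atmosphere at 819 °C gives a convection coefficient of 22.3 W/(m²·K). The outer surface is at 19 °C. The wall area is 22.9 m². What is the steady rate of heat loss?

Q ≈ 13200 W

Model the wall as resistances in series:
R_inner film = 1/(h_i·A) = 1/(22.3×22.9) = 0.001958 K/W
R_castable refractory = L/(kA) = 0.235/(1.14×22.9) = 0.009002 K/W
R_mineral wool = L/(kA) = 0.05/(0.0439×22.9) = 0.04974 K/W
R_stainless steel = L/(kA) = 0.0036/(16.4×22.9) = 9.586×10^-6 K/W
R_total = 0.06071 K/W
Q = ΔT / R_total = 800 / 0.06071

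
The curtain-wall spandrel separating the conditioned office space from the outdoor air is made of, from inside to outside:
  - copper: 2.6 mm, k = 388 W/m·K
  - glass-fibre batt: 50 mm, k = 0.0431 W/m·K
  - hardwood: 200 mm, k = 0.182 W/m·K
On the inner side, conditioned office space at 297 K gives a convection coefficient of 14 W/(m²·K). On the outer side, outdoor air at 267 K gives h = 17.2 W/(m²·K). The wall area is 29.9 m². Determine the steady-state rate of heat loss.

Treating each layer as a thermal resistance in series:
R_inner film = 1/(h_i·A) = 1/(14×29.9) = 0.002389 K/W
R_copper = L/(kA) = 0.0026/(388×29.9) = 2.241×10^-7 K/W
R_glass-fibre batt = L/(kA) = 0.05/(0.0431×29.9) = 0.0388 K/W
R_hardwood = L/(kA) = 0.2/(0.182×29.9) = 0.03675 K/W
R_outer film = 1/(h_o·A) = 1/(17.2×29.9) = 0.001944 K/W
R_total = 0.07989 K/W
Q = ΔT / R_total = 30 / 0.07989

Q ≈ 376 W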